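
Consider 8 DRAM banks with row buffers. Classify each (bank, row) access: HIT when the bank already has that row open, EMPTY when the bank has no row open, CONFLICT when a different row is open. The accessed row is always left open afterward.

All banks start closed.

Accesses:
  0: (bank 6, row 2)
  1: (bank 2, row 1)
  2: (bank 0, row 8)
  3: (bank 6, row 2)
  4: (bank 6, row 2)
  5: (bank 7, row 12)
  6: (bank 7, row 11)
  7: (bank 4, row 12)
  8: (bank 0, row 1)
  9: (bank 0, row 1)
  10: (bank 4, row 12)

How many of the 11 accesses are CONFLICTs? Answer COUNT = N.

0: bank 6 row 2 — prev None → EMPTY
1: bank 2 row 1 — prev None → EMPTY
2: bank 0 row 8 — prev None → EMPTY
3: bank 6 row 2 — prev 2 → HIT
4: bank 6 row 2 — prev 2 → HIT
5: bank 7 row 12 — prev None → EMPTY
6: bank 7 row 11 — prev 12 → CONFLICT
7: bank 4 row 12 — prev None → EMPTY
8: bank 0 row 1 — prev 8 → CONFLICT
9: bank 0 row 1 — prev 1 → HIT
10: bank 4 row 12 — prev 12 → HIT

COUNT = 2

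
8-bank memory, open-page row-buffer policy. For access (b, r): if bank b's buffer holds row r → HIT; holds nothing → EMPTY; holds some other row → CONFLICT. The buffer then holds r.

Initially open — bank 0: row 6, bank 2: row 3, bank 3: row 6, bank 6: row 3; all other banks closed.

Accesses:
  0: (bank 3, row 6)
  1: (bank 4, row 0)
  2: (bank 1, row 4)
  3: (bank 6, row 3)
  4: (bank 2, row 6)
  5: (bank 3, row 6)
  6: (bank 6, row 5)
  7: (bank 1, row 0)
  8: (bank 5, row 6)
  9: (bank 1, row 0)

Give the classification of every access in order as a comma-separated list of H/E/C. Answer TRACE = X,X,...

  [0] b3 r6: had r6 ⇒ H
  [1] b4 r0: no row ⇒ E
  [2] b1 r4: no row ⇒ E
  [3] b6 r3: had r3 ⇒ H
  [4] b2 r6: had r3 ⇒ C
  [5] b3 r6: had r6 ⇒ H
  [6] b6 r5: had r3 ⇒ C
  [7] b1 r0: had r4 ⇒ C
  [8] b5 r6: no row ⇒ E
  [9] b1 r0: had r0 ⇒ H

TRACE = H,E,E,H,C,H,C,C,E,H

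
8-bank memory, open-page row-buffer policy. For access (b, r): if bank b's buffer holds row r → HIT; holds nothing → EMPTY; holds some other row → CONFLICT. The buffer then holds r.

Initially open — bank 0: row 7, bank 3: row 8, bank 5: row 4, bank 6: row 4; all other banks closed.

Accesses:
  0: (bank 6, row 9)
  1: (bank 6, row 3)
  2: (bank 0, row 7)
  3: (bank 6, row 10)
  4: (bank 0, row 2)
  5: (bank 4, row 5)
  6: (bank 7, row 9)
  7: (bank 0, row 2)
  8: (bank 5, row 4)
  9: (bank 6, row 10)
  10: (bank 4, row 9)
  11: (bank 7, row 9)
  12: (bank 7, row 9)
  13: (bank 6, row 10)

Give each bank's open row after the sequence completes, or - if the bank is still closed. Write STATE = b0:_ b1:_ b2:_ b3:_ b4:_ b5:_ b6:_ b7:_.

STATE = b0:2 b1:- b2:- b3:8 b4:9 b5:4 b6:10 b7:9

0: bank 6 row 9 — prev 4 → CONFLICT
1: bank 6 row 3 — prev 9 → CONFLICT
2: bank 0 row 7 — prev 7 → HIT
3: bank 6 row 10 — prev 3 → CONFLICT
4: bank 0 row 2 — prev 7 → CONFLICT
5: bank 4 row 5 — prev None → EMPTY
6: bank 7 row 9 — prev None → EMPTY
7: bank 0 row 2 — prev 2 → HIT
8: bank 5 row 4 — prev 4 → HIT
9: bank 6 row 10 — prev 10 → HIT
10: bank 4 row 9 — prev 5 → CONFLICT
11: bank 7 row 9 — prev 9 → HIT
12: bank 7 row 9 — prev 9 → HIT
13: bank 6 row 10 — prev 10 → HIT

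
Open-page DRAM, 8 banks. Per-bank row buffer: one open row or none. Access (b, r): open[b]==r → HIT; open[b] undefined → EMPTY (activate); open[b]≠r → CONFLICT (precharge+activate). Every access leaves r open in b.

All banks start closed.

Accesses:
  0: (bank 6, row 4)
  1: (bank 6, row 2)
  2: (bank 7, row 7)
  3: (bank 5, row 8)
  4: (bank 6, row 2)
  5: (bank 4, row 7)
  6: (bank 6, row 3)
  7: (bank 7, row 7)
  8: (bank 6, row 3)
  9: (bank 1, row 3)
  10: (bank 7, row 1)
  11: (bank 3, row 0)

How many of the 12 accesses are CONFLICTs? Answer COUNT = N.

COUNT = 3

#0 (6,4) E
#1 (6,2) C  (was 4)
#2 (7,7) E
#3 (5,8) E
#4 (6,2) H  (was 2)
#5 (4,7) E
#6 (6,3) C  (was 2)
#7 (7,7) H  (was 7)
#8 (6,3) H  (was 3)
#9 (1,3) E
#10 (7,1) C  (was 7)
#11 (3,0) E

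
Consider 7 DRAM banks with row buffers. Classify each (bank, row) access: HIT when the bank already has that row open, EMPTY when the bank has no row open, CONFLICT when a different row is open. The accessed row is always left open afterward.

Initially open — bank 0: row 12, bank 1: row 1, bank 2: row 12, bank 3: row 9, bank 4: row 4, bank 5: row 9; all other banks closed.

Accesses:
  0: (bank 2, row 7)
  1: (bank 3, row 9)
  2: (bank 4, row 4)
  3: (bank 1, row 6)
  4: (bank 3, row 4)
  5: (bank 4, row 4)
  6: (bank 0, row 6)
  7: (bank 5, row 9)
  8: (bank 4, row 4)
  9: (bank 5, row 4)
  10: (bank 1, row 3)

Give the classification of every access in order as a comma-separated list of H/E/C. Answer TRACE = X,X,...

TRACE = C,H,H,C,C,H,C,H,H,C,C

#0 (2,7) C  (was 12)
#1 (3,9) H  (was 9)
#2 (4,4) H  (was 4)
#3 (1,6) C  (was 1)
#4 (3,4) C  (was 9)
#5 (4,4) H  (was 4)
#6 (0,6) C  (was 12)
#7 (5,9) H  (was 9)
#8 (4,4) H  (was 4)
#9 (5,4) C  (was 9)
#10 (1,3) C  (was 6)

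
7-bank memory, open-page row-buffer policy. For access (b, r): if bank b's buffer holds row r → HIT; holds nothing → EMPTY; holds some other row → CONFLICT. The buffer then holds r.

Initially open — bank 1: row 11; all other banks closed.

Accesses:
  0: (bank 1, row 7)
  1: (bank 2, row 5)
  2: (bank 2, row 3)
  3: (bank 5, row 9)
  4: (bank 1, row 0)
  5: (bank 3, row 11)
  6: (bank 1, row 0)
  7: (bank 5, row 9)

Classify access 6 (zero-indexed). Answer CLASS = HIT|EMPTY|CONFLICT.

CLASS = HIT

step 0: bank1 11->7 [CONFLICT]
step 1: bank2 None->5 [EMPTY]
step 2: bank2 5->3 [CONFLICT]
step 3: bank5 None->9 [EMPTY]
step 4: bank1 7->0 [CONFLICT]
step 5: bank3 None->11 [EMPTY]
step 6: bank1 0->0 [HIT]
step 7: bank5 9->9 [HIT]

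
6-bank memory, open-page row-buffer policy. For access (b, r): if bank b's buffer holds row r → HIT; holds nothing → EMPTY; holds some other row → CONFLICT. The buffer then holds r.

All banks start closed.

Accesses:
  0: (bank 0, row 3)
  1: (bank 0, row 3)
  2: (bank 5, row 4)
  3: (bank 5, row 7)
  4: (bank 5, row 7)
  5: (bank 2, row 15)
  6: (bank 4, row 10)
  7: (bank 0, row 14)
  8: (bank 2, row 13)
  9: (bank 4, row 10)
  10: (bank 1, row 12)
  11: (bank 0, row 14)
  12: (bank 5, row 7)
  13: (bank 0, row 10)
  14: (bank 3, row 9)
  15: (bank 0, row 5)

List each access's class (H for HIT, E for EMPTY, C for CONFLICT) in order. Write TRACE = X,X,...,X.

TRACE = E,H,E,C,H,E,E,C,C,H,E,H,H,C,E,C

step 0: bank0 None->3 [EMPTY]
step 1: bank0 3->3 [HIT]
step 2: bank5 None->4 [EMPTY]
step 3: bank5 4->7 [CONFLICT]
step 4: bank5 7->7 [HIT]
step 5: bank2 None->15 [EMPTY]
step 6: bank4 None->10 [EMPTY]
step 7: bank0 3->14 [CONFLICT]
step 8: bank2 15->13 [CONFLICT]
step 9: bank4 10->10 [HIT]
step 10: bank1 None->12 [EMPTY]
step 11: bank0 14->14 [HIT]
step 12: bank5 7->7 [HIT]
step 13: bank0 14->10 [CONFLICT]
step 14: bank3 None->9 [EMPTY]
step 15: bank0 10->5 [CONFLICT]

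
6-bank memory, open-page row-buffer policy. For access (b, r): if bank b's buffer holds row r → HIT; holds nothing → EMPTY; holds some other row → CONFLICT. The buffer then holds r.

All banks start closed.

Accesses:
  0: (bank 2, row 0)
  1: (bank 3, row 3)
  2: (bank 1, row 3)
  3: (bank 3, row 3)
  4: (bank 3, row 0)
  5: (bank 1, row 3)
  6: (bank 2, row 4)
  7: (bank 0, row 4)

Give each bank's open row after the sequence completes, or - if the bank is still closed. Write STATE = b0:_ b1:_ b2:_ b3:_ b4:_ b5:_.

STATE = b0:4 b1:3 b2:4 b3:0 b4:- b5:-

  [0] b2 r0: no row ⇒ E
  [1] b3 r3: no row ⇒ E
  [2] b1 r3: no row ⇒ E
  [3] b3 r3: had r3 ⇒ H
  [4] b3 r0: had r3 ⇒ C
  [5] b1 r3: had r3 ⇒ H
  [6] b2 r4: had r0 ⇒ C
  [7] b0 r4: no row ⇒ E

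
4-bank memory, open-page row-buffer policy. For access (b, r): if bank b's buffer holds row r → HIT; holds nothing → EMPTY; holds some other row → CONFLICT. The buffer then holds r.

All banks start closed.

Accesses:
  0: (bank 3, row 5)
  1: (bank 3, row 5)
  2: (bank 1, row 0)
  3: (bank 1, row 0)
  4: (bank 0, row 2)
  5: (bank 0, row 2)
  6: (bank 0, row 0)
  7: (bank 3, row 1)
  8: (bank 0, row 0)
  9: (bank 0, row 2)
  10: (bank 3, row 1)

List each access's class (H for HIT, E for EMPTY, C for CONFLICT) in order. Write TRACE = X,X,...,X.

TRACE = E,H,E,H,E,H,C,C,H,C,H

#0 (3,5) E
#1 (3,5) H  (was 5)
#2 (1,0) E
#3 (1,0) H  (was 0)
#4 (0,2) E
#5 (0,2) H  (was 2)
#6 (0,0) C  (was 2)
#7 (3,1) C  (was 5)
#8 (0,0) H  (was 0)
#9 (0,2) C  (was 0)
#10 (3,1) H  (was 1)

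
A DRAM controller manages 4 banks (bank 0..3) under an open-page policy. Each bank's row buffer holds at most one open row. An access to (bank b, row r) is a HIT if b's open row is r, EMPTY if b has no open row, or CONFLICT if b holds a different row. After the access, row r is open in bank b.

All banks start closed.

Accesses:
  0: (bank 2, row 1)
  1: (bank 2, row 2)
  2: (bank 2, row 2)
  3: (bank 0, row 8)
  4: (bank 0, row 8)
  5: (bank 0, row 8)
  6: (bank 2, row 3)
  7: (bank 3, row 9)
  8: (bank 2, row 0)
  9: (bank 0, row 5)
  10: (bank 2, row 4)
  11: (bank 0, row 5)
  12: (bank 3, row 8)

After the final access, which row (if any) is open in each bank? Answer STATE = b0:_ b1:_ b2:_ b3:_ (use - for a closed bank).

step 0: bank2 None->1 [EMPTY]
step 1: bank2 1->2 [CONFLICT]
step 2: bank2 2->2 [HIT]
step 3: bank0 None->8 [EMPTY]
step 4: bank0 8->8 [HIT]
step 5: bank0 8->8 [HIT]
step 6: bank2 2->3 [CONFLICT]
step 7: bank3 None->9 [EMPTY]
step 8: bank2 3->0 [CONFLICT]
step 9: bank0 8->5 [CONFLICT]
step 10: bank2 0->4 [CONFLICT]
step 11: bank0 5->5 [HIT]
step 12: bank3 9->8 [CONFLICT]

STATE = b0:5 b1:- b2:4 b3:8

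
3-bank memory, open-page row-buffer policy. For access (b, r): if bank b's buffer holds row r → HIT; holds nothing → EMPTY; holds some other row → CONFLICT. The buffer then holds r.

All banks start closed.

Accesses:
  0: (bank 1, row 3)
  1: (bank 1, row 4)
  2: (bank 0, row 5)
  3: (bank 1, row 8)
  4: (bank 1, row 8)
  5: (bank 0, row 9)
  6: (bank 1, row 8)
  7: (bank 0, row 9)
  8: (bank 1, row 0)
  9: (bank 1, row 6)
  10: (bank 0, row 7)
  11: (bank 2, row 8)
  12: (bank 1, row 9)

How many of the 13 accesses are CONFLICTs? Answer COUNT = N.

COUNT = 7

#0 (1,3) E
#1 (1,4) C  (was 3)
#2 (0,5) E
#3 (1,8) C  (was 4)
#4 (1,8) H  (was 8)
#5 (0,9) C  (was 5)
#6 (1,8) H  (was 8)
#7 (0,9) H  (was 9)
#8 (1,0) C  (was 8)
#9 (1,6) C  (was 0)
#10 (0,7) C  (was 9)
#11 (2,8) E
#12 (1,9) C  (was 6)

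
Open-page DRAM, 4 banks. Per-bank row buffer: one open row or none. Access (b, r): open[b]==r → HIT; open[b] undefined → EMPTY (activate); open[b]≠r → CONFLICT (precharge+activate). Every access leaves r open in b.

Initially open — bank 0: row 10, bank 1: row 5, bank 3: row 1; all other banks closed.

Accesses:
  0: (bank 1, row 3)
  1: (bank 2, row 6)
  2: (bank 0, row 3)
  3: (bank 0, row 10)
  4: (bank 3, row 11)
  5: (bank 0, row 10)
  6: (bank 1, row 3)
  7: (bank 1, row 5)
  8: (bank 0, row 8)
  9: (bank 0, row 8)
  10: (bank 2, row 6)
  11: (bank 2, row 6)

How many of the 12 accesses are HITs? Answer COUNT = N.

  [0] b1 r3: had r5 ⇒ C
  [1] b2 r6: no row ⇒ E
  [2] b0 r3: had r10 ⇒ C
  [3] b0 r10: had r3 ⇒ C
  [4] b3 r11: had r1 ⇒ C
  [5] b0 r10: had r10 ⇒ H
  [6] b1 r3: had r3 ⇒ H
  [7] b1 r5: had r3 ⇒ C
  [8] b0 r8: had r10 ⇒ C
  [9] b0 r8: had r8 ⇒ H
  [10] b2 r6: had r6 ⇒ H
  [11] b2 r6: had r6 ⇒ H

COUNT = 5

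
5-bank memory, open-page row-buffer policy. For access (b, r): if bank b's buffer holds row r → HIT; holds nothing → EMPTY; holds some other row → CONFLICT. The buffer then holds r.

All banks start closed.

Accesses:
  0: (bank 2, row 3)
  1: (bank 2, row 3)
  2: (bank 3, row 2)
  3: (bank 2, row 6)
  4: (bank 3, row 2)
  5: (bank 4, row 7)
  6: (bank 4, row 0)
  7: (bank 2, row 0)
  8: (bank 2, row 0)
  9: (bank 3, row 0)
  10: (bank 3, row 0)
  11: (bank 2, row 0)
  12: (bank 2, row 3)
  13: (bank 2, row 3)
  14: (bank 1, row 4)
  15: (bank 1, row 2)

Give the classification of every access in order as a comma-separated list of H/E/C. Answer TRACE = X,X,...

step 0: bank2 None->3 [EMPTY]
step 1: bank2 3->3 [HIT]
step 2: bank3 None->2 [EMPTY]
step 3: bank2 3->6 [CONFLICT]
step 4: bank3 2->2 [HIT]
step 5: bank4 None->7 [EMPTY]
step 6: bank4 7->0 [CONFLICT]
step 7: bank2 6->0 [CONFLICT]
step 8: bank2 0->0 [HIT]
step 9: bank3 2->0 [CONFLICT]
step 10: bank3 0->0 [HIT]
step 11: bank2 0->0 [HIT]
step 12: bank2 0->3 [CONFLICT]
step 13: bank2 3->3 [HIT]
step 14: bank1 None->4 [EMPTY]
step 15: bank1 4->2 [CONFLICT]

TRACE = E,H,E,C,H,E,C,C,H,C,H,H,C,H,E,C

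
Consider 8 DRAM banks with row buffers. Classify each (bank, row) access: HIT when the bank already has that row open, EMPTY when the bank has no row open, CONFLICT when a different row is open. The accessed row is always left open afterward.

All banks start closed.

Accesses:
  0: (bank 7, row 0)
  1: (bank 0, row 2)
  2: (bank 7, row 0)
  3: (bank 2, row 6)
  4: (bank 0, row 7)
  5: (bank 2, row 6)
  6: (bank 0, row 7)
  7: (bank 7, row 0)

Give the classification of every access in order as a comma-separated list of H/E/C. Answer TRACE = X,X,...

0: bank 7 row 0 — prev None → EMPTY
1: bank 0 row 2 — prev None → EMPTY
2: bank 7 row 0 — prev 0 → HIT
3: bank 2 row 6 — prev None → EMPTY
4: bank 0 row 7 — prev 2 → CONFLICT
5: bank 2 row 6 — prev 6 → HIT
6: bank 0 row 7 — prev 7 → HIT
7: bank 7 row 0 — prev 0 → HIT

TRACE = E,E,H,E,C,H,H,H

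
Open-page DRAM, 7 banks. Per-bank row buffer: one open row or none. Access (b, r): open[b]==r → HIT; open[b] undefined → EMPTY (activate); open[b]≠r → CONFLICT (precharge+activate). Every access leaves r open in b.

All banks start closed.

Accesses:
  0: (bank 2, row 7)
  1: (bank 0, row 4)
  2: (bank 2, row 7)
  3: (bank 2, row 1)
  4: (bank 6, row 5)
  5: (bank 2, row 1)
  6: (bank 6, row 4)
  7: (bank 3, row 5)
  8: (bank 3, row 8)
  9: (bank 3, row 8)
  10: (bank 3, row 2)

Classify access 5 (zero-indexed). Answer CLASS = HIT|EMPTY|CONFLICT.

step 0: bank2 None->7 [EMPTY]
step 1: bank0 None->4 [EMPTY]
step 2: bank2 7->7 [HIT]
step 3: bank2 7->1 [CONFLICT]
step 4: bank6 None->5 [EMPTY]
step 5: bank2 1->1 [HIT]
step 6: bank6 5->4 [CONFLICT]
step 7: bank3 None->5 [EMPTY]
step 8: bank3 5->8 [CONFLICT]
step 9: bank3 8->8 [HIT]
step 10: bank3 8->2 [CONFLICT]

CLASS = HIT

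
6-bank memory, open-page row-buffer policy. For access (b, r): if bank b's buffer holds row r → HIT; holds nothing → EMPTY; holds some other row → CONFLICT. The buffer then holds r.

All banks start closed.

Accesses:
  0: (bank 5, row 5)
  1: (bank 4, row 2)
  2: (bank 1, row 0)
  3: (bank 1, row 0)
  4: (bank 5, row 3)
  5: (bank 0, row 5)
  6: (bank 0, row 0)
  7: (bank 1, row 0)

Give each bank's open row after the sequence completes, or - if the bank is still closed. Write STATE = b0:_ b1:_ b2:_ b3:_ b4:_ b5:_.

STATE = b0:0 b1:0 b2:- b3:- b4:2 b5:3

#0 (5,5) E
#1 (4,2) E
#2 (1,0) E
#3 (1,0) H  (was 0)
#4 (5,3) C  (was 5)
#5 (0,5) E
#6 (0,0) C  (was 5)
#7 (1,0) H  (was 0)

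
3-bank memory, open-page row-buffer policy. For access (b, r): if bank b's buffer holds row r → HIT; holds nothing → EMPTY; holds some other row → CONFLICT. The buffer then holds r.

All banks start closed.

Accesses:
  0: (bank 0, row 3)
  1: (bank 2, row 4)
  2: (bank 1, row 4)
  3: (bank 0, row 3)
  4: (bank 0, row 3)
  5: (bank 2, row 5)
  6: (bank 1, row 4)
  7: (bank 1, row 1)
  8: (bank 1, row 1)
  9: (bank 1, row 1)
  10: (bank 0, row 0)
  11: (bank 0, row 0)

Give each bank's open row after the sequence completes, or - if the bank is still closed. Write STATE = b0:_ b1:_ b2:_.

STATE = b0:0 b1:1 b2:5

step 0: bank0 None->3 [EMPTY]
step 1: bank2 None->4 [EMPTY]
step 2: bank1 None->4 [EMPTY]
step 3: bank0 3->3 [HIT]
step 4: bank0 3->3 [HIT]
step 5: bank2 4->5 [CONFLICT]
step 6: bank1 4->4 [HIT]
step 7: bank1 4->1 [CONFLICT]
step 8: bank1 1->1 [HIT]
step 9: bank1 1->1 [HIT]
step 10: bank0 3->0 [CONFLICT]
step 11: bank0 0->0 [HIT]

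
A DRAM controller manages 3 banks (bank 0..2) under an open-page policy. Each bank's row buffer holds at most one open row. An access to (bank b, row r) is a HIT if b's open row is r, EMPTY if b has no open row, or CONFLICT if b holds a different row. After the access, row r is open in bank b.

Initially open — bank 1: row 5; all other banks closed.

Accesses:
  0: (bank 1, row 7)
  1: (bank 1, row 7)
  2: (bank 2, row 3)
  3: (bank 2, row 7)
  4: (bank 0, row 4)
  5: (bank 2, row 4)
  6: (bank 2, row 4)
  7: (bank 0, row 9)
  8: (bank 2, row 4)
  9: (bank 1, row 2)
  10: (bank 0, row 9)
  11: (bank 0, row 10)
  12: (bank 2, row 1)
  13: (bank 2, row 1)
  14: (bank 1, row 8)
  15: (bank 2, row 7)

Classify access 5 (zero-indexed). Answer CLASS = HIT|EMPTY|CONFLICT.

0: bank 1 row 7 — prev 5 → CONFLICT
1: bank 1 row 7 — prev 7 → HIT
2: bank 2 row 3 — prev None → EMPTY
3: bank 2 row 7 — prev 3 → CONFLICT
4: bank 0 row 4 — prev None → EMPTY
5: bank 2 row 4 — prev 7 → CONFLICT
6: bank 2 row 4 — prev 4 → HIT
7: bank 0 row 9 — prev 4 → CONFLICT
8: bank 2 row 4 — prev 4 → HIT
9: bank 1 row 2 — prev 7 → CONFLICT
10: bank 0 row 9 — prev 9 → HIT
11: bank 0 row 10 — prev 9 → CONFLICT
12: bank 2 row 1 — prev 4 → CONFLICT
13: bank 2 row 1 — prev 1 → HIT
14: bank 1 row 8 — prev 2 → CONFLICT
15: bank 2 row 7 — prev 1 → CONFLICT

CLASS = CONFLICT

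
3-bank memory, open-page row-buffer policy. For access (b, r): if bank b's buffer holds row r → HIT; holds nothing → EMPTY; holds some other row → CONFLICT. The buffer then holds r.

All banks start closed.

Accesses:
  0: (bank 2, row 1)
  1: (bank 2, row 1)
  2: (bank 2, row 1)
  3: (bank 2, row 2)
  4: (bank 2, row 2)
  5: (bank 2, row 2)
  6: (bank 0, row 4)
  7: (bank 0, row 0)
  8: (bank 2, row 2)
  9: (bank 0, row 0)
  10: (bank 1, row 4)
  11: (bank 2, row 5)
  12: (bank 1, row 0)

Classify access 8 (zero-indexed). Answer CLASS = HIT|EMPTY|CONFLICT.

#0 (2,1) E
#1 (2,1) H  (was 1)
#2 (2,1) H  (was 1)
#3 (2,2) C  (was 1)
#4 (2,2) H  (was 2)
#5 (2,2) H  (was 2)
#6 (0,4) E
#7 (0,0) C  (was 4)
#8 (2,2) H  (was 2)
#9 (0,0) H  (was 0)
#10 (1,4) E
#11 (2,5) C  (was 2)
#12 (1,0) C  (was 4)

CLASS = HIT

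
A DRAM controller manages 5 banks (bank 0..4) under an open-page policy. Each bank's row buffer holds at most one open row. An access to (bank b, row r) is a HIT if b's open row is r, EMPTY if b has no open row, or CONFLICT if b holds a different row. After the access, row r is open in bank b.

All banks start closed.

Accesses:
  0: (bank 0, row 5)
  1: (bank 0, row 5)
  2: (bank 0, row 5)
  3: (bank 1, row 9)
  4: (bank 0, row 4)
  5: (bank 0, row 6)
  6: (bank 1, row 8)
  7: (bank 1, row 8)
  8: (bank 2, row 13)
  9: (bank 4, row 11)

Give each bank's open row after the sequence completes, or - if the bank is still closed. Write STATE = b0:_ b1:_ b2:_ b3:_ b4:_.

STATE = b0:6 b1:8 b2:13 b3:- b4:11

  [0] b0 r5: no row ⇒ E
  [1] b0 r5: had r5 ⇒ H
  [2] b0 r5: had r5 ⇒ H
  [3] b1 r9: no row ⇒ E
  [4] b0 r4: had r5 ⇒ C
  [5] b0 r6: had r4 ⇒ C
  [6] b1 r8: had r9 ⇒ C
  [7] b1 r8: had r8 ⇒ H
  [8] b2 r13: no row ⇒ E
  [9] b4 r11: no row ⇒ E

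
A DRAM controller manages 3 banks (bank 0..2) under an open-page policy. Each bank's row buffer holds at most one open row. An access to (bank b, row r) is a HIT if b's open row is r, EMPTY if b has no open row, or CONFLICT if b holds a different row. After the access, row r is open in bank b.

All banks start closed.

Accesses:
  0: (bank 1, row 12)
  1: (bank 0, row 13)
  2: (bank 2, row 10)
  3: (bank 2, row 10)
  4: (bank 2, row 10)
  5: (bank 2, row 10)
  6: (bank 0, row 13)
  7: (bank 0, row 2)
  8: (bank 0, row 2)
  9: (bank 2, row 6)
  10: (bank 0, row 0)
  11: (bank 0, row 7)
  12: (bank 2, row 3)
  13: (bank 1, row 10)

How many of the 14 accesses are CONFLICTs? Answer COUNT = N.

  [0] b1 r12: no row ⇒ E
  [1] b0 r13: no row ⇒ E
  [2] b2 r10: no row ⇒ E
  [3] b2 r10: had r10 ⇒ H
  [4] b2 r10: had r10 ⇒ H
  [5] b2 r10: had r10 ⇒ H
  [6] b0 r13: had r13 ⇒ H
  [7] b0 r2: had r13 ⇒ C
  [8] b0 r2: had r2 ⇒ H
  [9] b2 r6: had r10 ⇒ C
  [10] b0 r0: had r2 ⇒ C
  [11] b0 r7: had r0 ⇒ C
  [12] b2 r3: had r6 ⇒ C
  [13] b1 r10: had r12 ⇒ C

COUNT = 6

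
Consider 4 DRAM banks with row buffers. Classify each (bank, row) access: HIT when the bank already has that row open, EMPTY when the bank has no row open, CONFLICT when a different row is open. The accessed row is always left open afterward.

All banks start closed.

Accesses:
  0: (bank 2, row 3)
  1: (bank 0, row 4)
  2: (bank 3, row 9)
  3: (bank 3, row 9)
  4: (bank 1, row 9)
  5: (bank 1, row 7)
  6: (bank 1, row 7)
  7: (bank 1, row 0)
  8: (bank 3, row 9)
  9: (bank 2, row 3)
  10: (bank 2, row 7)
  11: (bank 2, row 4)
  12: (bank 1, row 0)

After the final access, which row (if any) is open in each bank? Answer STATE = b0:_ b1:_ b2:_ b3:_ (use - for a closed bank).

STATE = b0:4 b1:0 b2:4 b3:9

step 0: bank2 None->3 [EMPTY]
step 1: bank0 None->4 [EMPTY]
step 2: bank3 None->9 [EMPTY]
step 3: bank3 9->9 [HIT]
step 4: bank1 None->9 [EMPTY]
step 5: bank1 9->7 [CONFLICT]
step 6: bank1 7->7 [HIT]
step 7: bank1 7->0 [CONFLICT]
step 8: bank3 9->9 [HIT]
step 9: bank2 3->3 [HIT]
step 10: bank2 3->7 [CONFLICT]
step 11: bank2 7->4 [CONFLICT]
step 12: bank1 0->0 [HIT]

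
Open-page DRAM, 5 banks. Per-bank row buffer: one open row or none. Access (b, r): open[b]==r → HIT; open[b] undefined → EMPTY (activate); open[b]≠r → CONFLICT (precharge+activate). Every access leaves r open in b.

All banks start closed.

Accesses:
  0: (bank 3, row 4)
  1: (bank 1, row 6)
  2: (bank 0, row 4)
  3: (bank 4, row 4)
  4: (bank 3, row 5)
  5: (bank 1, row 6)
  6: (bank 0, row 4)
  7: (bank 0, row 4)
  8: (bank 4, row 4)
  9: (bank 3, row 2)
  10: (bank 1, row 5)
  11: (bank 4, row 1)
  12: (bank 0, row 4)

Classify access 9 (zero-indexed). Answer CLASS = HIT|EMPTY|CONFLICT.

0: bank 3 row 4 — prev None → EMPTY
1: bank 1 row 6 — prev None → EMPTY
2: bank 0 row 4 — prev None → EMPTY
3: bank 4 row 4 — prev None → EMPTY
4: bank 3 row 5 — prev 4 → CONFLICT
5: bank 1 row 6 — prev 6 → HIT
6: bank 0 row 4 — prev 4 → HIT
7: bank 0 row 4 — prev 4 → HIT
8: bank 4 row 4 — prev 4 → HIT
9: bank 3 row 2 — prev 5 → CONFLICT
10: bank 1 row 5 — prev 6 → CONFLICT
11: bank 4 row 1 — prev 4 → CONFLICT
12: bank 0 row 4 — prev 4 → HIT

CLASS = CONFLICT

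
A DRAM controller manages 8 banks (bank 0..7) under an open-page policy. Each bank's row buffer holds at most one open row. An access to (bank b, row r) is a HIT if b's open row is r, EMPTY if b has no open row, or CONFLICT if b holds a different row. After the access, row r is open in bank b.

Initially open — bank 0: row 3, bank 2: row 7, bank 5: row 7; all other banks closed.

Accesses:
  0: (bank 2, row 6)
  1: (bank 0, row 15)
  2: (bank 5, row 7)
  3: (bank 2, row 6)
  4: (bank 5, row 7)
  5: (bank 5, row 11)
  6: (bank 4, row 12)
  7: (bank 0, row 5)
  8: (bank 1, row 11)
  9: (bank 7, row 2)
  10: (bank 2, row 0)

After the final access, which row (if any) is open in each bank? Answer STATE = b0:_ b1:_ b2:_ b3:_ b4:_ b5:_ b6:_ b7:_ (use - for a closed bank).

0: bank 2 row 6 — prev 7 → CONFLICT
1: bank 0 row 15 — prev 3 → CONFLICT
2: bank 5 row 7 — prev 7 → HIT
3: bank 2 row 6 — prev 6 → HIT
4: bank 5 row 7 — prev 7 → HIT
5: bank 5 row 11 — prev 7 → CONFLICT
6: bank 4 row 12 — prev None → EMPTY
7: bank 0 row 5 — prev 15 → CONFLICT
8: bank 1 row 11 — prev None → EMPTY
9: bank 7 row 2 — prev None → EMPTY
10: bank 2 row 0 — prev 6 → CONFLICT

STATE = b0:5 b1:11 b2:0 b3:- b4:12 b5:11 b6:- b7:2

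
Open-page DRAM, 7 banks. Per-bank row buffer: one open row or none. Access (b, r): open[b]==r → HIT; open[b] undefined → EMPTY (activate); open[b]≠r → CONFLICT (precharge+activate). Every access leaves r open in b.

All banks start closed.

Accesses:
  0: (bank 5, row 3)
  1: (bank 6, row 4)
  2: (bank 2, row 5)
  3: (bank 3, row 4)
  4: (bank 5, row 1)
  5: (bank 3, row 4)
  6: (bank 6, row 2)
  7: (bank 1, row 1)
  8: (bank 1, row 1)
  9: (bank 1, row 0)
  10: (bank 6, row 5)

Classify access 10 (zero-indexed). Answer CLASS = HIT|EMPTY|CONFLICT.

CLASS = CONFLICT

#0 (5,3) E
#1 (6,4) E
#2 (2,5) E
#3 (3,4) E
#4 (5,1) C  (was 3)
#5 (3,4) H  (was 4)
#6 (6,2) C  (was 4)
#7 (1,1) E
#8 (1,1) H  (was 1)
#9 (1,0) C  (was 1)
#10 (6,5) C  (was 2)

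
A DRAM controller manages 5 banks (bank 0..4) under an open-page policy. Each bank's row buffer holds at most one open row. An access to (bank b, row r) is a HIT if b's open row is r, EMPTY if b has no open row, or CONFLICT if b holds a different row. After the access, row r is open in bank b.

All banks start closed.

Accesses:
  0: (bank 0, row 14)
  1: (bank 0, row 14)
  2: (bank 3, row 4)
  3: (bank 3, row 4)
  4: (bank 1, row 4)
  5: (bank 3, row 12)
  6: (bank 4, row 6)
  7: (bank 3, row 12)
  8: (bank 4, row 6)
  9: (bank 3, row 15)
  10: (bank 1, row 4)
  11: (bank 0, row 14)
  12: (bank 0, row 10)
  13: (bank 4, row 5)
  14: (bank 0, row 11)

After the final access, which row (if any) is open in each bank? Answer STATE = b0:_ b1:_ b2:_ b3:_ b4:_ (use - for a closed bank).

STATE = b0:11 b1:4 b2:- b3:15 b4:5

0: bank 0 row 14 — prev None → EMPTY
1: bank 0 row 14 — prev 14 → HIT
2: bank 3 row 4 — prev None → EMPTY
3: bank 3 row 4 — prev 4 → HIT
4: bank 1 row 4 — prev None → EMPTY
5: bank 3 row 12 — prev 4 → CONFLICT
6: bank 4 row 6 — prev None → EMPTY
7: bank 3 row 12 — prev 12 → HIT
8: bank 4 row 6 — prev 6 → HIT
9: bank 3 row 15 — prev 12 → CONFLICT
10: bank 1 row 4 — prev 4 → HIT
11: bank 0 row 14 — prev 14 → HIT
12: bank 0 row 10 — prev 14 → CONFLICT
13: bank 4 row 5 — prev 6 → CONFLICT
14: bank 0 row 11 — prev 10 → CONFLICT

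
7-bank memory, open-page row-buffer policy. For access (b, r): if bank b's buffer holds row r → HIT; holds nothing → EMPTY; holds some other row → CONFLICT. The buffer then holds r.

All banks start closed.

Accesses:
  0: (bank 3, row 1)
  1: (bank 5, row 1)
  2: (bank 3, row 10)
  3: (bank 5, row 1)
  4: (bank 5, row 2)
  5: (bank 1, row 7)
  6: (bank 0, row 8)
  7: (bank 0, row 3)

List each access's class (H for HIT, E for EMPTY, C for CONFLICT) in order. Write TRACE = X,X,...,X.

0: bank 3 row 1 — prev None → EMPTY
1: bank 5 row 1 — prev None → EMPTY
2: bank 3 row 10 — prev 1 → CONFLICT
3: bank 5 row 1 — prev 1 → HIT
4: bank 5 row 2 — prev 1 → CONFLICT
5: bank 1 row 7 — prev None → EMPTY
6: bank 0 row 8 — prev None → EMPTY
7: bank 0 row 3 — prev 8 → CONFLICT

TRACE = E,E,C,H,C,E,E,C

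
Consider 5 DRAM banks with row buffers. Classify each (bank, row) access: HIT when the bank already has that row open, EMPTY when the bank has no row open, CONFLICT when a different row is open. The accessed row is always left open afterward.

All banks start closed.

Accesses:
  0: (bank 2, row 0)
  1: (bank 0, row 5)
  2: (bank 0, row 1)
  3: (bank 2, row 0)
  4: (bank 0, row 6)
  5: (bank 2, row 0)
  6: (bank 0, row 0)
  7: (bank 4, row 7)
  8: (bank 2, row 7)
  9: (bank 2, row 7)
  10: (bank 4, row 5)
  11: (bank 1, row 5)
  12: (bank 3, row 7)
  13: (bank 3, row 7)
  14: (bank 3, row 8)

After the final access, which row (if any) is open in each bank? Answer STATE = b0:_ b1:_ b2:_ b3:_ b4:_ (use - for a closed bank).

  [0] b2 r0: no row ⇒ E
  [1] b0 r5: no row ⇒ E
  [2] b0 r1: had r5 ⇒ C
  [3] b2 r0: had r0 ⇒ H
  [4] b0 r6: had r1 ⇒ C
  [5] b2 r0: had r0 ⇒ H
  [6] b0 r0: had r6 ⇒ C
  [7] b4 r7: no row ⇒ E
  [8] b2 r7: had r0 ⇒ C
  [9] b2 r7: had r7 ⇒ H
  [10] b4 r5: had r7 ⇒ C
  [11] b1 r5: no row ⇒ E
  [12] b3 r7: no row ⇒ E
  [13] b3 r7: had r7 ⇒ H
  [14] b3 r8: had r7 ⇒ C

STATE = b0:0 b1:5 b2:7 b3:8 b4:5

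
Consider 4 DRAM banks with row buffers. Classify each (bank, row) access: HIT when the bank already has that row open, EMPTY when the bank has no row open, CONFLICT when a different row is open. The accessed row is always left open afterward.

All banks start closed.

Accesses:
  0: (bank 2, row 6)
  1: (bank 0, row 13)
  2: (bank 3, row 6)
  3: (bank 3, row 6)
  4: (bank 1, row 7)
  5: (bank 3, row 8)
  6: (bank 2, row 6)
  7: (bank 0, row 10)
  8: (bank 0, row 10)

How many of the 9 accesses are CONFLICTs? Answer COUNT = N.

step 0: bank2 None->6 [EMPTY]
step 1: bank0 None->13 [EMPTY]
step 2: bank3 None->6 [EMPTY]
step 3: bank3 6->6 [HIT]
step 4: bank1 None->7 [EMPTY]
step 5: bank3 6->8 [CONFLICT]
step 6: bank2 6->6 [HIT]
step 7: bank0 13->10 [CONFLICT]
step 8: bank0 10->10 [HIT]

COUNT = 2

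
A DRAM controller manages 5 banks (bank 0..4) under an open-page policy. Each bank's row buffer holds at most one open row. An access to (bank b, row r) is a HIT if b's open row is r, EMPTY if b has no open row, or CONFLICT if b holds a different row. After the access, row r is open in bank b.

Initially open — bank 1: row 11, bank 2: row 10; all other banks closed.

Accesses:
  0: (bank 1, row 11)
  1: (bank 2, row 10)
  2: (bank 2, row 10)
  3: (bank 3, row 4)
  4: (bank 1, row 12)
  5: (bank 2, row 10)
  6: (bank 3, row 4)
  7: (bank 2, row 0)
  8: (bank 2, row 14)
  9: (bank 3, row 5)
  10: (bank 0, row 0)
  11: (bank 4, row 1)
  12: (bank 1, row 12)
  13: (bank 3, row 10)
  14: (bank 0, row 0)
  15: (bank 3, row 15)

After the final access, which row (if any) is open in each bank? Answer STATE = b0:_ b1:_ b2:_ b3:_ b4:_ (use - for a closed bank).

STATE = b0:0 b1:12 b2:14 b3:15 b4:1

  [0] b1 r11: had r11 ⇒ H
  [1] b2 r10: had r10 ⇒ H
  [2] b2 r10: had r10 ⇒ H
  [3] b3 r4: no row ⇒ E
  [4] b1 r12: had r11 ⇒ C
  [5] b2 r10: had r10 ⇒ H
  [6] b3 r4: had r4 ⇒ H
  [7] b2 r0: had r10 ⇒ C
  [8] b2 r14: had r0 ⇒ C
  [9] b3 r5: had r4 ⇒ C
  [10] b0 r0: no row ⇒ E
  [11] b4 r1: no row ⇒ E
  [12] b1 r12: had r12 ⇒ H
  [13] b3 r10: had r5 ⇒ C
  [14] b0 r0: had r0 ⇒ H
  [15] b3 r15: had r10 ⇒ C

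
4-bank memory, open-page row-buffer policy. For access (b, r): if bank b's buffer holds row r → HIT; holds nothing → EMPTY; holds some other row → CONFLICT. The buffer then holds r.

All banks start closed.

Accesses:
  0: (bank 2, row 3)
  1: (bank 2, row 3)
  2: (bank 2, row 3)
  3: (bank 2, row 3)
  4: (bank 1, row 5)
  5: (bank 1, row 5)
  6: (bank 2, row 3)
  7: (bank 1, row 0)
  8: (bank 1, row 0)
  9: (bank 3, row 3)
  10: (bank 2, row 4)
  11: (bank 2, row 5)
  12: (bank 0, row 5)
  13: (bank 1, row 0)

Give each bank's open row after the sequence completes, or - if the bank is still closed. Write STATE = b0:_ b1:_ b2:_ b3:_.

STATE = b0:5 b1:0 b2:5 b3:3

#0 (2,3) E
#1 (2,3) H  (was 3)
#2 (2,3) H  (was 3)
#3 (2,3) H  (was 3)
#4 (1,5) E
#5 (1,5) H  (was 5)
#6 (2,3) H  (was 3)
#7 (1,0) C  (was 5)
#8 (1,0) H  (was 0)
#9 (3,3) E
#10 (2,4) C  (was 3)
#11 (2,5) C  (was 4)
#12 (0,5) E
#13 (1,0) H  (was 0)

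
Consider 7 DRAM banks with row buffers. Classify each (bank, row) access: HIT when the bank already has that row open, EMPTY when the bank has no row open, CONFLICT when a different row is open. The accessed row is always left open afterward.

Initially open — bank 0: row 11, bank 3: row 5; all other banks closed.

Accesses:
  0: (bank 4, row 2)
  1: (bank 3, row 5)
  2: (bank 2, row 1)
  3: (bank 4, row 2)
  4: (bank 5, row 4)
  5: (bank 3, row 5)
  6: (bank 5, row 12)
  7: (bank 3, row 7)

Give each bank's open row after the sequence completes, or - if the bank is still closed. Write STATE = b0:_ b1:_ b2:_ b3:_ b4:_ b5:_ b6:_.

STATE = b0:11 b1:- b2:1 b3:7 b4:2 b5:12 b6:-

#0 (4,2) E
#1 (3,5) H  (was 5)
#2 (2,1) E
#3 (4,2) H  (was 2)
#4 (5,4) E
#5 (3,5) H  (was 5)
#6 (5,12) C  (was 4)
#7 (3,7) C  (was 5)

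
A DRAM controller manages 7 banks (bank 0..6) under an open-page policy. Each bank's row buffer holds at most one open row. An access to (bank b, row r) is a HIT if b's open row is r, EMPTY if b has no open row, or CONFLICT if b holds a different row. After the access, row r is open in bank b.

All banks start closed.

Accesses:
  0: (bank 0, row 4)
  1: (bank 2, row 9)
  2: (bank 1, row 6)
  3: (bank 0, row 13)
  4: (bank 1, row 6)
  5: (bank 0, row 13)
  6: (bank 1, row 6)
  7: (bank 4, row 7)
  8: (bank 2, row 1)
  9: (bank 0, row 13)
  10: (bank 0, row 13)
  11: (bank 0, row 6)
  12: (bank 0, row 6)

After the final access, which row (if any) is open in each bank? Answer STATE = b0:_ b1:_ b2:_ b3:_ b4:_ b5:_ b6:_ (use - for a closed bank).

step 0: bank0 None->4 [EMPTY]
step 1: bank2 None->9 [EMPTY]
step 2: bank1 None->6 [EMPTY]
step 3: bank0 4->13 [CONFLICT]
step 4: bank1 6->6 [HIT]
step 5: bank0 13->13 [HIT]
step 6: bank1 6->6 [HIT]
step 7: bank4 None->7 [EMPTY]
step 8: bank2 9->1 [CONFLICT]
step 9: bank0 13->13 [HIT]
step 10: bank0 13->13 [HIT]
step 11: bank0 13->6 [CONFLICT]
step 12: bank0 6->6 [HIT]

STATE = b0:6 b1:6 b2:1 b3:- b4:7 b5:- b6:-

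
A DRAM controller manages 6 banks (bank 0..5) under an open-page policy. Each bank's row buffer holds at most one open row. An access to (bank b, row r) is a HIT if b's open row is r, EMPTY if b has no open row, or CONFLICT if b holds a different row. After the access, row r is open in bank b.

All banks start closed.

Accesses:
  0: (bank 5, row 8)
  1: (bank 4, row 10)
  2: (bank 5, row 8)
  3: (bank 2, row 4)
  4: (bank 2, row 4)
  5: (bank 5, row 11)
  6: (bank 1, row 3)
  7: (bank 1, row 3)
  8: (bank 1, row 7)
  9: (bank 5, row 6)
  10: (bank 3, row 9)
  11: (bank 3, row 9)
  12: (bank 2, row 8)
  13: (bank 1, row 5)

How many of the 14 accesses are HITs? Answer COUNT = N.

step 0: bank5 None->8 [EMPTY]
step 1: bank4 None->10 [EMPTY]
step 2: bank5 8->8 [HIT]
step 3: bank2 None->4 [EMPTY]
step 4: bank2 4->4 [HIT]
step 5: bank5 8->11 [CONFLICT]
step 6: bank1 None->3 [EMPTY]
step 7: bank1 3->3 [HIT]
step 8: bank1 3->7 [CONFLICT]
step 9: bank5 11->6 [CONFLICT]
step 10: bank3 None->9 [EMPTY]
step 11: bank3 9->9 [HIT]
step 12: bank2 4->8 [CONFLICT]
step 13: bank1 7->5 [CONFLICT]

COUNT = 4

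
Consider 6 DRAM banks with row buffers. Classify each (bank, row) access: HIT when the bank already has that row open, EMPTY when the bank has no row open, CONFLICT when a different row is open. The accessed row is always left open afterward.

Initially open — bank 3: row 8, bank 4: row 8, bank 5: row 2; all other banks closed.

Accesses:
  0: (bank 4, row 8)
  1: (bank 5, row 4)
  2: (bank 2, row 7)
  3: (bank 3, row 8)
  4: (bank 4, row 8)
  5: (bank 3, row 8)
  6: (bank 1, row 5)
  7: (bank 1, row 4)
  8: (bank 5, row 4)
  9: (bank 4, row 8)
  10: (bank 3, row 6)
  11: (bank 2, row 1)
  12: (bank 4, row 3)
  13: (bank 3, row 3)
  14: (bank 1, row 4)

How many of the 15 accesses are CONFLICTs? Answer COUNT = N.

COUNT = 6

step 0: bank4 8->8 [HIT]
step 1: bank5 2->4 [CONFLICT]
step 2: bank2 None->7 [EMPTY]
step 3: bank3 8->8 [HIT]
step 4: bank4 8->8 [HIT]
step 5: bank3 8->8 [HIT]
step 6: bank1 None->5 [EMPTY]
step 7: bank1 5->4 [CONFLICT]
step 8: bank5 4->4 [HIT]
step 9: bank4 8->8 [HIT]
step 10: bank3 8->6 [CONFLICT]
step 11: bank2 7->1 [CONFLICT]
step 12: bank4 8->3 [CONFLICT]
step 13: bank3 6->3 [CONFLICT]
step 14: bank1 4->4 [HIT]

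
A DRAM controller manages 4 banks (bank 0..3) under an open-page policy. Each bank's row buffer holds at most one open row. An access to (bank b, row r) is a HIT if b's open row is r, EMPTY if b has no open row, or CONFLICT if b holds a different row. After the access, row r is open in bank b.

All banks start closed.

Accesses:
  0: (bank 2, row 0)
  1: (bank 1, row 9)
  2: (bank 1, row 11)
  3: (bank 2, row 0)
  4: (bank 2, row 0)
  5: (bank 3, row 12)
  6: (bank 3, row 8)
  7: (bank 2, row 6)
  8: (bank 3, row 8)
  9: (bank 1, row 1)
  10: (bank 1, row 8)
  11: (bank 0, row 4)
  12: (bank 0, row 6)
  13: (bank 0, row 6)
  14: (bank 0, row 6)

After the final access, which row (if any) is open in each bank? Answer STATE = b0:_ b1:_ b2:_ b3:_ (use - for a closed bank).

STATE = b0:6 b1:8 b2:6 b3:8

step 0: bank2 None->0 [EMPTY]
step 1: bank1 None->9 [EMPTY]
step 2: bank1 9->11 [CONFLICT]
step 3: bank2 0->0 [HIT]
step 4: bank2 0->0 [HIT]
step 5: bank3 None->12 [EMPTY]
step 6: bank3 12->8 [CONFLICT]
step 7: bank2 0->6 [CONFLICT]
step 8: bank3 8->8 [HIT]
step 9: bank1 11->1 [CONFLICT]
step 10: bank1 1->8 [CONFLICT]
step 11: bank0 None->4 [EMPTY]
step 12: bank0 4->6 [CONFLICT]
step 13: bank0 6->6 [HIT]
step 14: bank0 6->6 [HIT]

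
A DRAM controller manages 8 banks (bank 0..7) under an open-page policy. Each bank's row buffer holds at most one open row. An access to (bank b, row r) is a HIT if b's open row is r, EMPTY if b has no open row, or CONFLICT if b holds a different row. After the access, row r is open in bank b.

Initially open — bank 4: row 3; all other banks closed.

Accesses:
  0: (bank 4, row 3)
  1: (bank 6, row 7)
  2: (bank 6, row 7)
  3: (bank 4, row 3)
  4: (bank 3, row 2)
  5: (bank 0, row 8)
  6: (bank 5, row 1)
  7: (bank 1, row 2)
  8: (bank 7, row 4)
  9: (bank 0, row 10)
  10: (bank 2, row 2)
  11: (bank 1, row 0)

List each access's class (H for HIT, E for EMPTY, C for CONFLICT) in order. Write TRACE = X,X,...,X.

#0 (4,3) H  (was 3)
#1 (6,7) E
#2 (6,7) H  (was 7)
#3 (4,3) H  (was 3)
#4 (3,2) E
#5 (0,8) E
#6 (5,1) E
#7 (1,2) E
#8 (7,4) E
#9 (0,10) C  (was 8)
#10 (2,2) E
#11 (1,0) C  (was 2)

TRACE = H,E,H,H,E,E,E,E,E,C,E,C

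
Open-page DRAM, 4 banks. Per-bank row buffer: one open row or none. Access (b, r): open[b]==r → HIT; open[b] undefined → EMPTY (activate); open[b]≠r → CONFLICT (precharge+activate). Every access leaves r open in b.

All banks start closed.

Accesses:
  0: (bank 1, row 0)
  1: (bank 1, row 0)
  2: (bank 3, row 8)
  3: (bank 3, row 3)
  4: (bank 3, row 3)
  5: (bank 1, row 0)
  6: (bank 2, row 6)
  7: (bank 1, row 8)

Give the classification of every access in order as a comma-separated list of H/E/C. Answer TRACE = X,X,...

TRACE = E,H,E,C,H,H,E,C

#0 (1,0) E
#1 (1,0) H  (was 0)
#2 (3,8) E
#3 (3,3) C  (was 8)
#4 (3,3) H  (was 3)
#5 (1,0) H  (was 0)
#6 (2,6) E
#7 (1,8) C  (was 0)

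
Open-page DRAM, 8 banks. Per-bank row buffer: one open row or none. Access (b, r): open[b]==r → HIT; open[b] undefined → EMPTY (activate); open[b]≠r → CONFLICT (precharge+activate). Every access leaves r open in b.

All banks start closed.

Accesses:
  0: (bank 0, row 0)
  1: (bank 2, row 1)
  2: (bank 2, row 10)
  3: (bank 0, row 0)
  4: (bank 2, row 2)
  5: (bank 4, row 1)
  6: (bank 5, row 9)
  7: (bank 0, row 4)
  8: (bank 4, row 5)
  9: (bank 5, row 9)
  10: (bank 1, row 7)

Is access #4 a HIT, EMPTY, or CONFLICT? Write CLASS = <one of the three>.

CLASS = CONFLICT

step 0: bank0 None->0 [EMPTY]
step 1: bank2 None->1 [EMPTY]
step 2: bank2 1->10 [CONFLICT]
step 3: bank0 0->0 [HIT]
step 4: bank2 10->2 [CONFLICT]
step 5: bank4 None->1 [EMPTY]
step 6: bank5 None->9 [EMPTY]
step 7: bank0 0->4 [CONFLICT]
step 8: bank4 1->5 [CONFLICT]
step 9: bank5 9->9 [HIT]
step 10: bank1 None->7 [EMPTY]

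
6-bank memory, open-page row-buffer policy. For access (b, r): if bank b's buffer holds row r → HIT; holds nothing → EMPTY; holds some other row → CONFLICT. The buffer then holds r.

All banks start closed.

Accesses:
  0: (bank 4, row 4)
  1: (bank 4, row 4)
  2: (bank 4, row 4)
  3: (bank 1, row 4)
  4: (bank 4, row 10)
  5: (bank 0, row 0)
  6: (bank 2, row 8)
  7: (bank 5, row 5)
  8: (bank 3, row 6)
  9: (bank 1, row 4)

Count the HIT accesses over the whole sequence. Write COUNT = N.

COUNT = 3

  [0] b4 r4: no row ⇒ E
  [1] b4 r4: had r4 ⇒ H
  [2] b4 r4: had r4 ⇒ H
  [3] b1 r4: no row ⇒ E
  [4] b4 r10: had r4 ⇒ C
  [5] b0 r0: no row ⇒ E
  [6] b2 r8: no row ⇒ E
  [7] b5 r5: no row ⇒ E
  [8] b3 r6: no row ⇒ E
  [9] b1 r4: had r4 ⇒ H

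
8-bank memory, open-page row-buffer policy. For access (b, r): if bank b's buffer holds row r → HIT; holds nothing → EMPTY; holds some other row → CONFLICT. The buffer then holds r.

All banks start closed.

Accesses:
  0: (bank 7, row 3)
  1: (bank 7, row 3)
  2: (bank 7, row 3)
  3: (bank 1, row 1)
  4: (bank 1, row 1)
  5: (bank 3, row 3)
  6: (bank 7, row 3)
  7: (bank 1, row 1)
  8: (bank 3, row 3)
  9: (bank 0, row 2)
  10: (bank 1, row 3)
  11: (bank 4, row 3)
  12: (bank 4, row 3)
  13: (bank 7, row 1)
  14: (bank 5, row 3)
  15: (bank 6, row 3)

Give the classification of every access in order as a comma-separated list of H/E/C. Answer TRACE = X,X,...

TRACE = E,H,H,E,H,E,H,H,H,E,C,E,H,C,E,E

0: bank 7 row 3 — prev None → EMPTY
1: bank 7 row 3 — prev 3 → HIT
2: bank 7 row 3 — prev 3 → HIT
3: bank 1 row 1 — prev None → EMPTY
4: bank 1 row 1 — prev 1 → HIT
5: bank 3 row 3 — prev None → EMPTY
6: bank 7 row 3 — prev 3 → HIT
7: bank 1 row 1 — prev 1 → HIT
8: bank 3 row 3 — prev 3 → HIT
9: bank 0 row 2 — prev None → EMPTY
10: bank 1 row 3 — prev 1 → CONFLICT
11: bank 4 row 3 — prev None → EMPTY
12: bank 4 row 3 — prev 3 → HIT
13: bank 7 row 1 — prev 3 → CONFLICT
14: bank 5 row 3 — prev None → EMPTY
15: bank 6 row 3 — prev None → EMPTY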